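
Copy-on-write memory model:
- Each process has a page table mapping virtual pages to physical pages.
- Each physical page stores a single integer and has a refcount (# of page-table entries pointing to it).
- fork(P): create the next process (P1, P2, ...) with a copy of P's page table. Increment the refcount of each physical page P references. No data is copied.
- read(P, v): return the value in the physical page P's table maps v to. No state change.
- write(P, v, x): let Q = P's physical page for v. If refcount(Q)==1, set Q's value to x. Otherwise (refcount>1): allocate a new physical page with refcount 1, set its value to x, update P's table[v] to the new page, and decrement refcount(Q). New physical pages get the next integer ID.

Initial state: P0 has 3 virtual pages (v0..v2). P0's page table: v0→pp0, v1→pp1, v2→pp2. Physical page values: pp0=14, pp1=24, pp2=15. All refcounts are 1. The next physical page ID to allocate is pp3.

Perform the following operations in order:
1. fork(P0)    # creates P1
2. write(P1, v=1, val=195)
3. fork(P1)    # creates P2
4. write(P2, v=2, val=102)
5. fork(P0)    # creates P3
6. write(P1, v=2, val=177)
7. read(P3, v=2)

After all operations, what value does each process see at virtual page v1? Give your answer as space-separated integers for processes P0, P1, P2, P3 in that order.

Op 1: fork(P0) -> P1. 3 ppages; refcounts: pp0:2 pp1:2 pp2:2
Op 2: write(P1, v1, 195). refcount(pp1)=2>1 -> COPY to pp3. 4 ppages; refcounts: pp0:2 pp1:1 pp2:2 pp3:1
Op 3: fork(P1) -> P2. 4 ppages; refcounts: pp0:3 pp1:1 pp2:3 pp3:2
Op 4: write(P2, v2, 102). refcount(pp2)=3>1 -> COPY to pp4. 5 ppages; refcounts: pp0:3 pp1:1 pp2:2 pp3:2 pp4:1
Op 5: fork(P0) -> P3. 5 ppages; refcounts: pp0:4 pp1:2 pp2:3 pp3:2 pp4:1
Op 6: write(P1, v2, 177). refcount(pp2)=3>1 -> COPY to pp5. 6 ppages; refcounts: pp0:4 pp1:2 pp2:2 pp3:2 pp4:1 pp5:1
Op 7: read(P3, v2) -> 15. No state change.
P0: v1 -> pp1 = 24
P1: v1 -> pp3 = 195
P2: v1 -> pp3 = 195
P3: v1 -> pp1 = 24

Answer: 24 195 195 24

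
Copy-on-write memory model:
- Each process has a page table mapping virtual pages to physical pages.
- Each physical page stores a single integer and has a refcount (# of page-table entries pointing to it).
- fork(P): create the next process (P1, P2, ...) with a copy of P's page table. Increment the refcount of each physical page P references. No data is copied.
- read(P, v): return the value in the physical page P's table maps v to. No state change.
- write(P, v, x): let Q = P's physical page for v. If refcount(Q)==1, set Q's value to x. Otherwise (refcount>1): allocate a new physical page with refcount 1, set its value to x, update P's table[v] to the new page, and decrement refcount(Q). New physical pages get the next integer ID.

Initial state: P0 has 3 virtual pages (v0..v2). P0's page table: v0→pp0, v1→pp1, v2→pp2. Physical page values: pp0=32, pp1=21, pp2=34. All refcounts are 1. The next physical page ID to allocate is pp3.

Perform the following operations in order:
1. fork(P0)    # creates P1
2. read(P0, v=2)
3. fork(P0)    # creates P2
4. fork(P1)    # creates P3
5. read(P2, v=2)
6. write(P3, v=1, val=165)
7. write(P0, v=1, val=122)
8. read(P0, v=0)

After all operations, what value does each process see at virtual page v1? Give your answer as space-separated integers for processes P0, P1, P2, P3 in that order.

Op 1: fork(P0) -> P1. 3 ppages; refcounts: pp0:2 pp1:2 pp2:2
Op 2: read(P0, v2) -> 34. No state change.
Op 3: fork(P0) -> P2. 3 ppages; refcounts: pp0:3 pp1:3 pp2:3
Op 4: fork(P1) -> P3. 3 ppages; refcounts: pp0:4 pp1:4 pp2:4
Op 5: read(P2, v2) -> 34. No state change.
Op 6: write(P3, v1, 165). refcount(pp1)=4>1 -> COPY to pp3. 4 ppages; refcounts: pp0:4 pp1:3 pp2:4 pp3:1
Op 7: write(P0, v1, 122). refcount(pp1)=3>1 -> COPY to pp4. 5 ppages; refcounts: pp0:4 pp1:2 pp2:4 pp3:1 pp4:1
Op 8: read(P0, v0) -> 32. No state change.
P0: v1 -> pp4 = 122
P1: v1 -> pp1 = 21
P2: v1 -> pp1 = 21
P3: v1 -> pp3 = 165

Answer: 122 21 21 165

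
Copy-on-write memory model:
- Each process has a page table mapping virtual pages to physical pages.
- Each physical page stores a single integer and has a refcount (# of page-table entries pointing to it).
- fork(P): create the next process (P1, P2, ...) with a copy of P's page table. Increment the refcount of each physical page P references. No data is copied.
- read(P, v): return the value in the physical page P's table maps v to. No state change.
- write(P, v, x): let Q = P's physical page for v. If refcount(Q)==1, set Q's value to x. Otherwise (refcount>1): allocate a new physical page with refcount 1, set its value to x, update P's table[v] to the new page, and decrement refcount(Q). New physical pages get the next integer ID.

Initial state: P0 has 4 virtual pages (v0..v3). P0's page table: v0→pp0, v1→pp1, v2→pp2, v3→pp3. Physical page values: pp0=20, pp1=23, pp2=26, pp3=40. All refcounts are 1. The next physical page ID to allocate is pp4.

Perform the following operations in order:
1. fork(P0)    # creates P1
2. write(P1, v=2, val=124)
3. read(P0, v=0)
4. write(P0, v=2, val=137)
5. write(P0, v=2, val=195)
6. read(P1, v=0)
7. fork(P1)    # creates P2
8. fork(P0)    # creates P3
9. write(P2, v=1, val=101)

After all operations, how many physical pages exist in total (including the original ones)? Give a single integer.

Answer: 6

Derivation:
Op 1: fork(P0) -> P1. 4 ppages; refcounts: pp0:2 pp1:2 pp2:2 pp3:2
Op 2: write(P1, v2, 124). refcount(pp2)=2>1 -> COPY to pp4. 5 ppages; refcounts: pp0:2 pp1:2 pp2:1 pp3:2 pp4:1
Op 3: read(P0, v0) -> 20. No state change.
Op 4: write(P0, v2, 137). refcount(pp2)=1 -> write in place. 5 ppages; refcounts: pp0:2 pp1:2 pp2:1 pp3:2 pp4:1
Op 5: write(P0, v2, 195). refcount(pp2)=1 -> write in place. 5 ppages; refcounts: pp0:2 pp1:2 pp2:1 pp3:2 pp4:1
Op 6: read(P1, v0) -> 20. No state change.
Op 7: fork(P1) -> P2. 5 ppages; refcounts: pp0:3 pp1:3 pp2:1 pp3:3 pp4:2
Op 8: fork(P0) -> P3. 5 ppages; refcounts: pp0:4 pp1:4 pp2:2 pp3:4 pp4:2
Op 9: write(P2, v1, 101). refcount(pp1)=4>1 -> COPY to pp5. 6 ppages; refcounts: pp0:4 pp1:3 pp2:2 pp3:4 pp4:2 pp5:1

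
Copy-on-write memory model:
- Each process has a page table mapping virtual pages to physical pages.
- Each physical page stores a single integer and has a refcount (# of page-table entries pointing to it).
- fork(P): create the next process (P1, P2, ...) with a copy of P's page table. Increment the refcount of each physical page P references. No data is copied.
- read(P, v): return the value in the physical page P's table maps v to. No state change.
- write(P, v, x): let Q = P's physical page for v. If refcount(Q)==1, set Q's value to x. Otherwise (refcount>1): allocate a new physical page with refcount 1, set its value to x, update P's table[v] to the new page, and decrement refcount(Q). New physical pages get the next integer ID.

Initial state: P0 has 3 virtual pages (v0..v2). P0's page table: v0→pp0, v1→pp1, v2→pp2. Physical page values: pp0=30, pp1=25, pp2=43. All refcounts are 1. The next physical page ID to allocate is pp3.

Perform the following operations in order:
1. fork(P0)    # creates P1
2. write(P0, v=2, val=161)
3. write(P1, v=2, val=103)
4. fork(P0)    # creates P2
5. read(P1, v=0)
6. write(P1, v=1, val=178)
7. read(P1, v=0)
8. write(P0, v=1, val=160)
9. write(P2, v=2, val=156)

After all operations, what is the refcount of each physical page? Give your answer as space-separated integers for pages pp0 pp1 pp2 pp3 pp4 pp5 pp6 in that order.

Op 1: fork(P0) -> P1. 3 ppages; refcounts: pp0:2 pp1:2 pp2:2
Op 2: write(P0, v2, 161). refcount(pp2)=2>1 -> COPY to pp3. 4 ppages; refcounts: pp0:2 pp1:2 pp2:1 pp3:1
Op 3: write(P1, v2, 103). refcount(pp2)=1 -> write in place. 4 ppages; refcounts: pp0:2 pp1:2 pp2:1 pp3:1
Op 4: fork(P0) -> P2. 4 ppages; refcounts: pp0:3 pp1:3 pp2:1 pp3:2
Op 5: read(P1, v0) -> 30. No state change.
Op 6: write(P1, v1, 178). refcount(pp1)=3>1 -> COPY to pp4. 5 ppages; refcounts: pp0:3 pp1:2 pp2:1 pp3:2 pp4:1
Op 7: read(P1, v0) -> 30. No state change.
Op 8: write(P0, v1, 160). refcount(pp1)=2>1 -> COPY to pp5. 6 ppages; refcounts: pp0:3 pp1:1 pp2:1 pp3:2 pp4:1 pp5:1
Op 9: write(P2, v2, 156). refcount(pp3)=2>1 -> COPY to pp6. 7 ppages; refcounts: pp0:3 pp1:1 pp2:1 pp3:1 pp4:1 pp5:1 pp6:1

Answer: 3 1 1 1 1 1 1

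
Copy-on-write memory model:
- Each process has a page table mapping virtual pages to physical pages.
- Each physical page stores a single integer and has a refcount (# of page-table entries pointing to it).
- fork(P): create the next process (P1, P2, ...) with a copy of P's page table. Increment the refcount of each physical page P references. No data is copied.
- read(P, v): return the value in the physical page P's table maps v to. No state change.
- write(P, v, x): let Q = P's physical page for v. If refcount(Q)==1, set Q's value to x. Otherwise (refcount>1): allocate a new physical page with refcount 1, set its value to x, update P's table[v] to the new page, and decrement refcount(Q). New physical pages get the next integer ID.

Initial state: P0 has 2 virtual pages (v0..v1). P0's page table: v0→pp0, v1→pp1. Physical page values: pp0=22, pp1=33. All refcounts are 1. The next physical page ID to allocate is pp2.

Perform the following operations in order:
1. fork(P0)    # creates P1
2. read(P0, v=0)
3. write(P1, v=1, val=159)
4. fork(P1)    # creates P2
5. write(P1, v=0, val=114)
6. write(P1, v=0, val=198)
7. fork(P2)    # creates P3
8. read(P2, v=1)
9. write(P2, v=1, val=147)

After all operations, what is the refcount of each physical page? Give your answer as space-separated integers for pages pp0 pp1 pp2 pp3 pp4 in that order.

Answer: 3 1 2 1 1

Derivation:
Op 1: fork(P0) -> P1. 2 ppages; refcounts: pp0:2 pp1:2
Op 2: read(P0, v0) -> 22. No state change.
Op 3: write(P1, v1, 159). refcount(pp1)=2>1 -> COPY to pp2. 3 ppages; refcounts: pp0:2 pp1:1 pp2:1
Op 4: fork(P1) -> P2. 3 ppages; refcounts: pp0:3 pp1:1 pp2:2
Op 5: write(P1, v0, 114). refcount(pp0)=3>1 -> COPY to pp3. 4 ppages; refcounts: pp0:2 pp1:1 pp2:2 pp3:1
Op 6: write(P1, v0, 198). refcount(pp3)=1 -> write in place. 4 ppages; refcounts: pp0:2 pp1:1 pp2:2 pp3:1
Op 7: fork(P2) -> P3. 4 ppages; refcounts: pp0:3 pp1:1 pp2:3 pp3:1
Op 8: read(P2, v1) -> 159. No state change.
Op 9: write(P2, v1, 147). refcount(pp2)=3>1 -> COPY to pp4. 5 ppages; refcounts: pp0:3 pp1:1 pp2:2 pp3:1 pp4:1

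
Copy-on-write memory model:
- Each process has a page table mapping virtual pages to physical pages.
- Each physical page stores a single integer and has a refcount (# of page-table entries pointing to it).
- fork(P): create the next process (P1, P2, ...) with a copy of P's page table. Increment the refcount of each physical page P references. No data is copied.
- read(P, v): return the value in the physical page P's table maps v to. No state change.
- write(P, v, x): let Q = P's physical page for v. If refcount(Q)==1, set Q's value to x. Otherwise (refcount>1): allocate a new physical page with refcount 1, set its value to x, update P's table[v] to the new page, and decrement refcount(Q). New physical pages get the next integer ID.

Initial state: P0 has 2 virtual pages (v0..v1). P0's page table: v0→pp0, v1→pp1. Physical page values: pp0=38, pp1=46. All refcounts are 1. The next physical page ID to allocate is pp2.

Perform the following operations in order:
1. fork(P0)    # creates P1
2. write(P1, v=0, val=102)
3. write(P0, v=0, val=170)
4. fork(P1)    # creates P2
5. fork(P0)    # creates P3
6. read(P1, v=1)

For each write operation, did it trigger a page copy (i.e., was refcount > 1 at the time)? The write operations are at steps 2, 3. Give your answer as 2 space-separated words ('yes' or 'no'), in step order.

Op 1: fork(P0) -> P1. 2 ppages; refcounts: pp0:2 pp1:2
Op 2: write(P1, v0, 102). refcount(pp0)=2>1 -> COPY to pp2. 3 ppages; refcounts: pp0:1 pp1:2 pp2:1
Op 3: write(P0, v0, 170). refcount(pp0)=1 -> write in place. 3 ppages; refcounts: pp0:1 pp1:2 pp2:1
Op 4: fork(P1) -> P2. 3 ppages; refcounts: pp0:1 pp1:3 pp2:2
Op 5: fork(P0) -> P3. 3 ppages; refcounts: pp0:2 pp1:4 pp2:2
Op 6: read(P1, v1) -> 46. No state change.

yes no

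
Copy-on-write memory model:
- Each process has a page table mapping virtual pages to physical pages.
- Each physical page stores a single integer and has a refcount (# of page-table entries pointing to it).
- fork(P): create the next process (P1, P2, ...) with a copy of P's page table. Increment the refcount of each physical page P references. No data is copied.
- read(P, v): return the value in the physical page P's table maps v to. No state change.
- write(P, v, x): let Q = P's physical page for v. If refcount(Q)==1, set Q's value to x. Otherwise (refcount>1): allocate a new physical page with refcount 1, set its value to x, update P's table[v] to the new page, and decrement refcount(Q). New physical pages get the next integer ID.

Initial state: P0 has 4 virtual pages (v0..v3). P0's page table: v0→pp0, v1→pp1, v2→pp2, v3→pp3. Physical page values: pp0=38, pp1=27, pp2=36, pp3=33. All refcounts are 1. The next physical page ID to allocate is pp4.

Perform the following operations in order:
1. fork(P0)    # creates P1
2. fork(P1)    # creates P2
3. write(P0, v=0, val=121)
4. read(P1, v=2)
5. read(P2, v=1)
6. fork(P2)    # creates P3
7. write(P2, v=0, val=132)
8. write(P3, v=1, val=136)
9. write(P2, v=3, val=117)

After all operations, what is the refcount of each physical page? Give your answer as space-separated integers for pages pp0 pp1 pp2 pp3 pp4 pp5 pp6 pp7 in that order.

Op 1: fork(P0) -> P1. 4 ppages; refcounts: pp0:2 pp1:2 pp2:2 pp3:2
Op 2: fork(P1) -> P2. 4 ppages; refcounts: pp0:3 pp1:3 pp2:3 pp3:3
Op 3: write(P0, v0, 121). refcount(pp0)=3>1 -> COPY to pp4. 5 ppages; refcounts: pp0:2 pp1:3 pp2:3 pp3:3 pp4:1
Op 4: read(P1, v2) -> 36. No state change.
Op 5: read(P2, v1) -> 27. No state change.
Op 6: fork(P2) -> P3. 5 ppages; refcounts: pp0:3 pp1:4 pp2:4 pp3:4 pp4:1
Op 7: write(P2, v0, 132). refcount(pp0)=3>1 -> COPY to pp5. 6 ppages; refcounts: pp0:2 pp1:4 pp2:4 pp3:4 pp4:1 pp5:1
Op 8: write(P3, v1, 136). refcount(pp1)=4>1 -> COPY to pp6. 7 ppages; refcounts: pp0:2 pp1:3 pp2:4 pp3:4 pp4:1 pp5:1 pp6:1
Op 9: write(P2, v3, 117). refcount(pp3)=4>1 -> COPY to pp7. 8 ppages; refcounts: pp0:2 pp1:3 pp2:4 pp3:3 pp4:1 pp5:1 pp6:1 pp7:1

Answer: 2 3 4 3 1 1 1 1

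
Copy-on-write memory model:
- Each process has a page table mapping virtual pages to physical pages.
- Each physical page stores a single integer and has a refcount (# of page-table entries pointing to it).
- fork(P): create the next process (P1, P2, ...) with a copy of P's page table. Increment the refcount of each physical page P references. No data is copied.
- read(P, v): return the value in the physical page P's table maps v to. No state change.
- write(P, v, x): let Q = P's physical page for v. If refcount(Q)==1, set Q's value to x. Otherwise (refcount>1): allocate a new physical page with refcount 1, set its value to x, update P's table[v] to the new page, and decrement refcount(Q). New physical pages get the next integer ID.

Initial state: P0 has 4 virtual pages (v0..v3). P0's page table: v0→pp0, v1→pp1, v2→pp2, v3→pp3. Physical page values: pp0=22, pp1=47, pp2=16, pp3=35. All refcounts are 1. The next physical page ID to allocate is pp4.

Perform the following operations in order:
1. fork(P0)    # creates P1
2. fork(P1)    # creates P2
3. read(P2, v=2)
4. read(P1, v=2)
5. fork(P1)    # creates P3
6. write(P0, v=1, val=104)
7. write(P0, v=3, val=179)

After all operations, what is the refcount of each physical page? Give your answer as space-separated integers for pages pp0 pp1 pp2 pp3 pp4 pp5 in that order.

Op 1: fork(P0) -> P1. 4 ppages; refcounts: pp0:2 pp1:2 pp2:2 pp3:2
Op 2: fork(P1) -> P2. 4 ppages; refcounts: pp0:3 pp1:3 pp2:3 pp3:3
Op 3: read(P2, v2) -> 16. No state change.
Op 4: read(P1, v2) -> 16. No state change.
Op 5: fork(P1) -> P3. 4 ppages; refcounts: pp0:4 pp1:4 pp2:4 pp3:4
Op 6: write(P0, v1, 104). refcount(pp1)=4>1 -> COPY to pp4. 5 ppages; refcounts: pp0:4 pp1:3 pp2:4 pp3:4 pp4:1
Op 7: write(P0, v3, 179). refcount(pp3)=4>1 -> COPY to pp5. 6 ppages; refcounts: pp0:4 pp1:3 pp2:4 pp3:3 pp4:1 pp5:1

Answer: 4 3 4 3 1 1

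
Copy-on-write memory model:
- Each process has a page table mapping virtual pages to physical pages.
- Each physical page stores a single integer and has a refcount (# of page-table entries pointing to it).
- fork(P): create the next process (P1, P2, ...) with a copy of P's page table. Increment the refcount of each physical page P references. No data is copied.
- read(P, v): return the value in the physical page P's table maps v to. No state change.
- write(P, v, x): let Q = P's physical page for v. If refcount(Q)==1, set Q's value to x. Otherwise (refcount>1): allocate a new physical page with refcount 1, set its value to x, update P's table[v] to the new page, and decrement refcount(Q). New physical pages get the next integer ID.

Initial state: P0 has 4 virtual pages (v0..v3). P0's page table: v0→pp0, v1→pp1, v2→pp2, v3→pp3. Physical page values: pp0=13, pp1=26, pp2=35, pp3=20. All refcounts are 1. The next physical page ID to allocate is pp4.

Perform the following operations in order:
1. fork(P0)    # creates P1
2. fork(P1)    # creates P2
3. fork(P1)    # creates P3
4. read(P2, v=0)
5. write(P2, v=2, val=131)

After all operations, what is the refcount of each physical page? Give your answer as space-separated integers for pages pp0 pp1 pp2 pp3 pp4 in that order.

Op 1: fork(P0) -> P1. 4 ppages; refcounts: pp0:2 pp1:2 pp2:2 pp3:2
Op 2: fork(P1) -> P2. 4 ppages; refcounts: pp0:3 pp1:3 pp2:3 pp3:3
Op 3: fork(P1) -> P3. 4 ppages; refcounts: pp0:4 pp1:4 pp2:4 pp3:4
Op 4: read(P2, v0) -> 13. No state change.
Op 5: write(P2, v2, 131). refcount(pp2)=4>1 -> COPY to pp4. 5 ppages; refcounts: pp0:4 pp1:4 pp2:3 pp3:4 pp4:1

Answer: 4 4 3 4 1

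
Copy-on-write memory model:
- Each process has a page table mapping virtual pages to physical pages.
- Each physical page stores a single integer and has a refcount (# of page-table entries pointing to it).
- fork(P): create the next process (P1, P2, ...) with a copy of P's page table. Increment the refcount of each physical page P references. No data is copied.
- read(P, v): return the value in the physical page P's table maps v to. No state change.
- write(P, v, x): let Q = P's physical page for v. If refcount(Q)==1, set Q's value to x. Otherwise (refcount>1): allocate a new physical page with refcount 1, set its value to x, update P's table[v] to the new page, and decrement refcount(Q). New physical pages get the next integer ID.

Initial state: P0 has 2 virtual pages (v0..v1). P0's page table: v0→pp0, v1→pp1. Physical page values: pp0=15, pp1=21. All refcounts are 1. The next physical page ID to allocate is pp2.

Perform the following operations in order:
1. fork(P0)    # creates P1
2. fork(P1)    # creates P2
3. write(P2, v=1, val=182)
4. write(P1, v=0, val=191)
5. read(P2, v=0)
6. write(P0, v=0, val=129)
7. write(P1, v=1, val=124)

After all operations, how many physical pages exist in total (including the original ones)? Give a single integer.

Op 1: fork(P0) -> P1. 2 ppages; refcounts: pp0:2 pp1:2
Op 2: fork(P1) -> P2. 2 ppages; refcounts: pp0:3 pp1:3
Op 3: write(P2, v1, 182). refcount(pp1)=3>1 -> COPY to pp2. 3 ppages; refcounts: pp0:3 pp1:2 pp2:1
Op 4: write(P1, v0, 191). refcount(pp0)=3>1 -> COPY to pp3. 4 ppages; refcounts: pp0:2 pp1:2 pp2:1 pp3:1
Op 5: read(P2, v0) -> 15. No state change.
Op 6: write(P0, v0, 129). refcount(pp0)=2>1 -> COPY to pp4. 5 ppages; refcounts: pp0:1 pp1:2 pp2:1 pp3:1 pp4:1
Op 7: write(P1, v1, 124). refcount(pp1)=2>1 -> COPY to pp5. 6 ppages; refcounts: pp0:1 pp1:1 pp2:1 pp3:1 pp4:1 pp5:1

Answer: 6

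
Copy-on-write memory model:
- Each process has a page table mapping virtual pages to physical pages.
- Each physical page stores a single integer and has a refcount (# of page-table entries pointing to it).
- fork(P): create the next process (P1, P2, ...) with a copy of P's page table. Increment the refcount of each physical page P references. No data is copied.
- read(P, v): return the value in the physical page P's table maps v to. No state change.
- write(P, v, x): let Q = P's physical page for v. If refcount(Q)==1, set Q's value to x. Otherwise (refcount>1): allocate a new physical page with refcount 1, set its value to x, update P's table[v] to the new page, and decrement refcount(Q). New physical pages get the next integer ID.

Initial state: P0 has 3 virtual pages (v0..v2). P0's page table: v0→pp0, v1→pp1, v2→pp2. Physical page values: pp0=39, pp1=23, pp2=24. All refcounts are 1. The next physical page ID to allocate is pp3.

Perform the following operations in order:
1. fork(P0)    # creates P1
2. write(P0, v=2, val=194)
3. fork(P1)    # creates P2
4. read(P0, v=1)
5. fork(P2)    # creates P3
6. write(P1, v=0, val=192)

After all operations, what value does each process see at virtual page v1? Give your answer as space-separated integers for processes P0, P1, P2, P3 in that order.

Op 1: fork(P0) -> P1. 3 ppages; refcounts: pp0:2 pp1:2 pp2:2
Op 2: write(P0, v2, 194). refcount(pp2)=2>1 -> COPY to pp3. 4 ppages; refcounts: pp0:2 pp1:2 pp2:1 pp3:1
Op 3: fork(P1) -> P2. 4 ppages; refcounts: pp0:3 pp1:3 pp2:2 pp3:1
Op 4: read(P0, v1) -> 23. No state change.
Op 5: fork(P2) -> P3. 4 ppages; refcounts: pp0:4 pp1:4 pp2:3 pp3:1
Op 6: write(P1, v0, 192). refcount(pp0)=4>1 -> COPY to pp4. 5 ppages; refcounts: pp0:3 pp1:4 pp2:3 pp3:1 pp4:1
P0: v1 -> pp1 = 23
P1: v1 -> pp1 = 23
P2: v1 -> pp1 = 23
P3: v1 -> pp1 = 23

Answer: 23 23 23 23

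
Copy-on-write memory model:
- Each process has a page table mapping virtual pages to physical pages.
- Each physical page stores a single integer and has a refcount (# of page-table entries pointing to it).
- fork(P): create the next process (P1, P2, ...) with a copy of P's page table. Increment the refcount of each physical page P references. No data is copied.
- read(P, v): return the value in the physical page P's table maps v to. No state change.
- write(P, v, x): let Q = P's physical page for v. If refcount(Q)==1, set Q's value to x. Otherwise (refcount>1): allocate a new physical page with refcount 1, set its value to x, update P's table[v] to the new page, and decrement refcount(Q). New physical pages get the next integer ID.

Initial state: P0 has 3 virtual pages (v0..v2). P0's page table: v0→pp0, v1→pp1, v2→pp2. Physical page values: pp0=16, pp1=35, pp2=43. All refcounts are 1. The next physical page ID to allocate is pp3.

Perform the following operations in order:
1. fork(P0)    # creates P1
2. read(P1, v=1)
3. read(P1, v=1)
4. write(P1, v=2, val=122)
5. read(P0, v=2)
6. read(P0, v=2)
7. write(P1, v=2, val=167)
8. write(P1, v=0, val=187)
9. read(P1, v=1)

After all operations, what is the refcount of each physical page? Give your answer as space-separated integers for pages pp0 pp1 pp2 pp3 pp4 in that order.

Answer: 1 2 1 1 1

Derivation:
Op 1: fork(P0) -> P1. 3 ppages; refcounts: pp0:2 pp1:2 pp2:2
Op 2: read(P1, v1) -> 35. No state change.
Op 3: read(P1, v1) -> 35. No state change.
Op 4: write(P1, v2, 122). refcount(pp2)=2>1 -> COPY to pp3. 4 ppages; refcounts: pp0:2 pp1:2 pp2:1 pp3:1
Op 5: read(P0, v2) -> 43. No state change.
Op 6: read(P0, v2) -> 43. No state change.
Op 7: write(P1, v2, 167). refcount(pp3)=1 -> write in place. 4 ppages; refcounts: pp0:2 pp1:2 pp2:1 pp3:1
Op 8: write(P1, v0, 187). refcount(pp0)=2>1 -> COPY to pp4. 5 ppages; refcounts: pp0:1 pp1:2 pp2:1 pp3:1 pp4:1
Op 9: read(P1, v1) -> 35. No state change.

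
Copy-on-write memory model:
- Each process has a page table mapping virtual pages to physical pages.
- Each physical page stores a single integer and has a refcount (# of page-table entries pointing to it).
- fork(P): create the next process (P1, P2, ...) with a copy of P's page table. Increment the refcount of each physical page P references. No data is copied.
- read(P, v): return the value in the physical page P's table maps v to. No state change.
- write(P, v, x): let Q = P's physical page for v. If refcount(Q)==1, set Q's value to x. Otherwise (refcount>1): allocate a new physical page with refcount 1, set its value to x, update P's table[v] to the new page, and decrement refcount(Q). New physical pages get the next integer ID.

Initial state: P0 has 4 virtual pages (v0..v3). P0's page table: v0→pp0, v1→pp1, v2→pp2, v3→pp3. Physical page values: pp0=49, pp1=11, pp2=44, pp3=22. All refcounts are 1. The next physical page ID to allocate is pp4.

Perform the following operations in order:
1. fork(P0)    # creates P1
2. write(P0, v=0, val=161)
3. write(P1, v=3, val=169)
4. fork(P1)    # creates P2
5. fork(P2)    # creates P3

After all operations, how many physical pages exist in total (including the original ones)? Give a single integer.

Op 1: fork(P0) -> P1. 4 ppages; refcounts: pp0:2 pp1:2 pp2:2 pp3:2
Op 2: write(P0, v0, 161). refcount(pp0)=2>1 -> COPY to pp4. 5 ppages; refcounts: pp0:1 pp1:2 pp2:2 pp3:2 pp4:1
Op 3: write(P1, v3, 169). refcount(pp3)=2>1 -> COPY to pp5. 6 ppages; refcounts: pp0:1 pp1:2 pp2:2 pp3:1 pp4:1 pp5:1
Op 4: fork(P1) -> P2. 6 ppages; refcounts: pp0:2 pp1:3 pp2:3 pp3:1 pp4:1 pp5:2
Op 5: fork(P2) -> P3. 6 ppages; refcounts: pp0:3 pp1:4 pp2:4 pp3:1 pp4:1 pp5:3

Answer: 6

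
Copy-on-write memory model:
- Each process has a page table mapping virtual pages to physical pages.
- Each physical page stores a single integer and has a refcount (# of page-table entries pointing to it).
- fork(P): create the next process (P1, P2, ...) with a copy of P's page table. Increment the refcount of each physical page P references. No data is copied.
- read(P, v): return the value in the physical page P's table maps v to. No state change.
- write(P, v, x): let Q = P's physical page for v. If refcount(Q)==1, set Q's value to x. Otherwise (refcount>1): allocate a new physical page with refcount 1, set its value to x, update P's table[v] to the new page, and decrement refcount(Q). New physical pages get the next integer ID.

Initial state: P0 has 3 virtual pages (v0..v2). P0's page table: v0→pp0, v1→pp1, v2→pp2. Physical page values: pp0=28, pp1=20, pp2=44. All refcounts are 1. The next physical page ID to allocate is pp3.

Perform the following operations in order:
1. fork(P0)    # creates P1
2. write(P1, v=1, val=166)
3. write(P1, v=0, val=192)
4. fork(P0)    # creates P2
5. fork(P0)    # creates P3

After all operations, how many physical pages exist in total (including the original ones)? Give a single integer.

Op 1: fork(P0) -> P1. 3 ppages; refcounts: pp0:2 pp1:2 pp2:2
Op 2: write(P1, v1, 166). refcount(pp1)=2>1 -> COPY to pp3. 4 ppages; refcounts: pp0:2 pp1:1 pp2:2 pp3:1
Op 3: write(P1, v0, 192). refcount(pp0)=2>1 -> COPY to pp4. 5 ppages; refcounts: pp0:1 pp1:1 pp2:2 pp3:1 pp4:1
Op 4: fork(P0) -> P2. 5 ppages; refcounts: pp0:2 pp1:2 pp2:3 pp3:1 pp4:1
Op 5: fork(P0) -> P3. 5 ppages; refcounts: pp0:3 pp1:3 pp2:4 pp3:1 pp4:1

Answer: 5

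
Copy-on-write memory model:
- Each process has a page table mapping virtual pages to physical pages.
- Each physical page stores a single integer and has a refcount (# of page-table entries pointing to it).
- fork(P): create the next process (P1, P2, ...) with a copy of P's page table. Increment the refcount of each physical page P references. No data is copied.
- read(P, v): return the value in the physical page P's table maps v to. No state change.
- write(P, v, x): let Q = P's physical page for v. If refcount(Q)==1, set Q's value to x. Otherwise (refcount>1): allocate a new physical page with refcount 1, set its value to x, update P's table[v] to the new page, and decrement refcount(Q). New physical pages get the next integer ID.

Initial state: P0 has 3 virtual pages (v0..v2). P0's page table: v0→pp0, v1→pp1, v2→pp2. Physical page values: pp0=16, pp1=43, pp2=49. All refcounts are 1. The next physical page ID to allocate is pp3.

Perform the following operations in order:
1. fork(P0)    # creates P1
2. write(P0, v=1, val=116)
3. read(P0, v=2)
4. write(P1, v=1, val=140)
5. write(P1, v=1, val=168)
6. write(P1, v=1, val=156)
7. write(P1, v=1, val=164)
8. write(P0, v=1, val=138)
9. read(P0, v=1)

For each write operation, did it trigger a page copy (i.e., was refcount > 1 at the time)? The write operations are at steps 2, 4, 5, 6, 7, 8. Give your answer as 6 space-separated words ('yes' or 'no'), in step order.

Op 1: fork(P0) -> P1. 3 ppages; refcounts: pp0:2 pp1:2 pp2:2
Op 2: write(P0, v1, 116). refcount(pp1)=2>1 -> COPY to pp3. 4 ppages; refcounts: pp0:2 pp1:1 pp2:2 pp3:1
Op 3: read(P0, v2) -> 49. No state change.
Op 4: write(P1, v1, 140). refcount(pp1)=1 -> write in place. 4 ppages; refcounts: pp0:2 pp1:1 pp2:2 pp3:1
Op 5: write(P1, v1, 168). refcount(pp1)=1 -> write in place. 4 ppages; refcounts: pp0:2 pp1:1 pp2:2 pp3:1
Op 6: write(P1, v1, 156). refcount(pp1)=1 -> write in place. 4 ppages; refcounts: pp0:2 pp1:1 pp2:2 pp3:1
Op 7: write(P1, v1, 164). refcount(pp1)=1 -> write in place. 4 ppages; refcounts: pp0:2 pp1:1 pp2:2 pp3:1
Op 8: write(P0, v1, 138). refcount(pp3)=1 -> write in place. 4 ppages; refcounts: pp0:2 pp1:1 pp2:2 pp3:1
Op 9: read(P0, v1) -> 138. No state change.

yes no no no no no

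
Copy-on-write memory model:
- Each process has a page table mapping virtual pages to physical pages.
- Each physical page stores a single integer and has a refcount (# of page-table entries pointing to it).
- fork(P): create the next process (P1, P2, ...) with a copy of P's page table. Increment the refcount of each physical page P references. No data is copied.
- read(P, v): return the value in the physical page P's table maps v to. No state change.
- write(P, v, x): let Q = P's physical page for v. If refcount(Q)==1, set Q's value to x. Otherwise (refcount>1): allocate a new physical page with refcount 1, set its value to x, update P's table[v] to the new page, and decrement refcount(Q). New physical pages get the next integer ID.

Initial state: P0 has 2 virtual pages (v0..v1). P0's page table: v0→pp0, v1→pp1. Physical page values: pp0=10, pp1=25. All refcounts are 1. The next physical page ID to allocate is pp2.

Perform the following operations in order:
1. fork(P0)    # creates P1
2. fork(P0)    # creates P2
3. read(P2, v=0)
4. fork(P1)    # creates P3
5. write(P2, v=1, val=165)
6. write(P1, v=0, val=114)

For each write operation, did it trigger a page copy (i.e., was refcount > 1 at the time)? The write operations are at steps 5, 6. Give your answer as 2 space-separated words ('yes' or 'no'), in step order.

Op 1: fork(P0) -> P1. 2 ppages; refcounts: pp0:2 pp1:2
Op 2: fork(P0) -> P2. 2 ppages; refcounts: pp0:3 pp1:3
Op 3: read(P2, v0) -> 10. No state change.
Op 4: fork(P1) -> P3. 2 ppages; refcounts: pp0:4 pp1:4
Op 5: write(P2, v1, 165). refcount(pp1)=4>1 -> COPY to pp2. 3 ppages; refcounts: pp0:4 pp1:3 pp2:1
Op 6: write(P1, v0, 114). refcount(pp0)=4>1 -> COPY to pp3. 4 ppages; refcounts: pp0:3 pp1:3 pp2:1 pp3:1

yes yes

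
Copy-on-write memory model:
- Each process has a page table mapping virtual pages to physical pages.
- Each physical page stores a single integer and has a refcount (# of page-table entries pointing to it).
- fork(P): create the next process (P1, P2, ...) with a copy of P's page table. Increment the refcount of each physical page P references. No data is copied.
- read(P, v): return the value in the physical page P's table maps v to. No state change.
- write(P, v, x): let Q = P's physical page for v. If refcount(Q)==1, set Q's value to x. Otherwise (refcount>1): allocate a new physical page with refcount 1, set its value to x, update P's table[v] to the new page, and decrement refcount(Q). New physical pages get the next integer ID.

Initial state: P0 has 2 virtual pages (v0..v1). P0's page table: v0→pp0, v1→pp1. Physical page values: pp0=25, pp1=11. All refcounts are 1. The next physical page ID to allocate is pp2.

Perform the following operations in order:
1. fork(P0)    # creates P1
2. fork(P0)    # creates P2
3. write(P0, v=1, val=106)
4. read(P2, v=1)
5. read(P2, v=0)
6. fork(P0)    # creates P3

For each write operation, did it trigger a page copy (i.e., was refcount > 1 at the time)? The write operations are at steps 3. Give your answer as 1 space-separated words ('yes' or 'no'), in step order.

Op 1: fork(P0) -> P1. 2 ppages; refcounts: pp0:2 pp1:2
Op 2: fork(P0) -> P2. 2 ppages; refcounts: pp0:3 pp1:3
Op 3: write(P0, v1, 106). refcount(pp1)=3>1 -> COPY to pp2. 3 ppages; refcounts: pp0:3 pp1:2 pp2:1
Op 4: read(P2, v1) -> 11. No state change.
Op 5: read(P2, v0) -> 25. No state change.
Op 6: fork(P0) -> P3. 3 ppages; refcounts: pp0:4 pp1:2 pp2:2

yes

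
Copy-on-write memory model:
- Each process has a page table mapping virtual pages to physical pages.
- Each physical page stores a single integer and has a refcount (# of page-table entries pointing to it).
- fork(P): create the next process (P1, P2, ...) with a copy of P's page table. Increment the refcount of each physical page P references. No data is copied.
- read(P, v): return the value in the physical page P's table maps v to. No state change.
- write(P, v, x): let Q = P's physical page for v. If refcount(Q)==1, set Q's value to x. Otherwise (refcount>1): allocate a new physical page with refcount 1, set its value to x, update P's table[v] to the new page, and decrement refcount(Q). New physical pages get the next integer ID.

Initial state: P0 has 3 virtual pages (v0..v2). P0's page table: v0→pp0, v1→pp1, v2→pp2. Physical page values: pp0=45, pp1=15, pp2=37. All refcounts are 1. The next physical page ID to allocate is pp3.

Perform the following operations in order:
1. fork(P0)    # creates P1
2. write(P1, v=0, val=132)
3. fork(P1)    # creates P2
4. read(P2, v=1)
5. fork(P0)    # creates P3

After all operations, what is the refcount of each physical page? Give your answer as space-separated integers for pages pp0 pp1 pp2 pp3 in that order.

Answer: 2 4 4 2

Derivation:
Op 1: fork(P0) -> P1. 3 ppages; refcounts: pp0:2 pp1:2 pp2:2
Op 2: write(P1, v0, 132). refcount(pp0)=2>1 -> COPY to pp3. 4 ppages; refcounts: pp0:1 pp1:2 pp2:2 pp3:1
Op 3: fork(P1) -> P2. 4 ppages; refcounts: pp0:1 pp1:3 pp2:3 pp3:2
Op 4: read(P2, v1) -> 15. No state change.
Op 5: fork(P0) -> P3. 4 ppages; refcounts: pp0:2 pp1:4 pp2:4 pp3:2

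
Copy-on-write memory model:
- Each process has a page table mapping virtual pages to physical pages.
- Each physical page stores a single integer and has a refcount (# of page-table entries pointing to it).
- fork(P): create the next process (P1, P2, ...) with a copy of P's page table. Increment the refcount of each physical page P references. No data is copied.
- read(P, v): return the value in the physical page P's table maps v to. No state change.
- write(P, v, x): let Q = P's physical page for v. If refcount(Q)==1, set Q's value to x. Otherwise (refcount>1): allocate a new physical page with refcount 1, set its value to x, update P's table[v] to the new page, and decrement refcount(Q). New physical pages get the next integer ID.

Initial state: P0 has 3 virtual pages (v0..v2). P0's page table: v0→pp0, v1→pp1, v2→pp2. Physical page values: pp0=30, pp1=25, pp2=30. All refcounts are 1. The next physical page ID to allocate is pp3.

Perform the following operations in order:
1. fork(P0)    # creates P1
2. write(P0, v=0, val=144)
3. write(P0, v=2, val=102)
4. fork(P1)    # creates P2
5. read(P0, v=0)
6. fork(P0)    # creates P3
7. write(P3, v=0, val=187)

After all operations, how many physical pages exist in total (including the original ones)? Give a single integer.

Answer: 6

Derivation:
Op 1: fork(P0) -> P1. 3 ppages; refcounts: pp0:2 pp1:2 pp2:2
Op 2: write(P0, v0, 144). refcount(pp0)=2>1 -> COPY to pp3. 4 ppages; refcounts: pp0:1 pp1:2 pp2:2 pp3:1
Op 3: write(P0, v2, 102). refcount(pp2)=2>1 -> COPY to pp4. 5 ppages; refcounts: pp0:1 pp1:2 pp2:1 pp3:1 pp4:1
Op 4: fork(P1) -> P2. 5 ppages; refcounts: pp0:2 pp1:3 pp2:2 pp3:1 pp4:1
Op 5: read(P0, v0) -> 144. No state change.
Op 6: fork(P0) -> P3. 5 ppages; refcounts: pp0:2 pp1:4 pp2:2 pp3:2 pp4:2
Op 7: write(P3, v0, 187). refcount(pp3)=2>1 -> COPY to pp5. 6 ppages; refcounts: pp0:2 pp1:4 pp2:2 pp3:1 pp4:2 pp5:1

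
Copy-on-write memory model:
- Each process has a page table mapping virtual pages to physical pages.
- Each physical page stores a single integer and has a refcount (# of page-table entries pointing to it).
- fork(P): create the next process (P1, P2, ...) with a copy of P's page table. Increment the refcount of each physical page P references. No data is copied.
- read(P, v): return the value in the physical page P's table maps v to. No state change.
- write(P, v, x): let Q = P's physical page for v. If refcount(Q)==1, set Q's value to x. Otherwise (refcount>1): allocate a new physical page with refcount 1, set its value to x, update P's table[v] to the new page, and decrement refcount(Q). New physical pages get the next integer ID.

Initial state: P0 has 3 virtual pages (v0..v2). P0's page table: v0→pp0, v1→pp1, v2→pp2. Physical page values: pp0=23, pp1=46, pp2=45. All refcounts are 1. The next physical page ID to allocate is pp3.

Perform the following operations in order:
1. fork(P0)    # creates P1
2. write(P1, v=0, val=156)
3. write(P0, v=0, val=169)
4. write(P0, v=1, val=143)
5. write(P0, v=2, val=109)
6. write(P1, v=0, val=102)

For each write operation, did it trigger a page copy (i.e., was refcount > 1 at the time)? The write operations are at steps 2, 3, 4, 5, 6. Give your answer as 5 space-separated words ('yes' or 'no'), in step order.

Op 1: fork(P0) -> P1. 3 ppages; refcounts: pp0:2 pp1:2 pp2:2
Op 2: write(P1, v0, 156). refcount(pp0)=2>1 -> COPY to pp3. 4 ppages; refcounts: pp0:1 pp1:2 pp2:2 pp3:1
Op 3: write(P0, v0, 169). refcount(pp0)=1 -> write in place. 4 ppages; refcounts: pp0:1 pp1:2 pp2:2 pp3:1
Op 4: write(P0, v1, 143). refcount(pp1)=2>1 -> COPY to pp4. 5 ppages; refcounts: pp0:1 pp1:1 pp2:2 pp3:1 pp4:1
Op 5: write(P0, v2, 109). refcount(pp2)=2>1 -> COPY to pp5. 6 ppages; refcounts: pp0:1 pp1:1 pp2:1 pp3:1 pp4:1 pp5:1
Op 6: write(P1, v0, 102). refcount(pp3)=1 -> write in place. 6 ppages; refcounts: pp0:1 pp1:1 pp2:1 pp3:1 pp4:1 pp5:1

yes no yes yes no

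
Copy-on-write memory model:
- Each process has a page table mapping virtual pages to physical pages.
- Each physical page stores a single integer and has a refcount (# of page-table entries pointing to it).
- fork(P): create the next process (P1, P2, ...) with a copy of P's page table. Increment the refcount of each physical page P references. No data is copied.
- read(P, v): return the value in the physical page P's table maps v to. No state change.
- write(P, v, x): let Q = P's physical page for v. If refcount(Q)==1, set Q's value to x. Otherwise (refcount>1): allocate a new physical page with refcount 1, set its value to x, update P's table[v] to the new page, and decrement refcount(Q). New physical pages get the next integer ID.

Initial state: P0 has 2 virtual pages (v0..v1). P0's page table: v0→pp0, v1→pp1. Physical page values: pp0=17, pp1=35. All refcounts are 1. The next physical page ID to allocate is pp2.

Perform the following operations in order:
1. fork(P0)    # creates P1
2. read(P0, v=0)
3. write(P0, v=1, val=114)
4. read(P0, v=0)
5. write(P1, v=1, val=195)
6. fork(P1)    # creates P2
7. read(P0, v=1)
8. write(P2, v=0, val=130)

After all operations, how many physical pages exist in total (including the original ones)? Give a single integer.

Answer: 4

Derivation:
Op 1: fork(P0) -> P1. 2 ppages; refcounts: pp0:2 pp1:2
Op 2: read(P0, v0) -> 17. No state change.
Op 3: write(P0, v1, 114). refcount(pp1)=2>1 -> COPY to pp2. 3 ppages; refcounts: pp0:2 pp1:1 pp2:1
Op 4: read(P0, v0) -> 17. No state change.
Op 5: write(P1, v1, 195). refcount(pp1)=1 -> write in place. 3 ppages; refcounts: pp0:2 pp1:1 pp2:1
Op 6: fork(P1) -> P2. 3 ppages; refcounts: pp0:3 pp1:2 pp2:1
Op 7: read(P0, v1) -> 114. No state change.
Op 8: write(P2, v0, 130). refcount(pp0)=3>1 -> COPY to pp3. 4 ppages; refcounts: pp0:2 pp1:2 pp2:1 pp3:1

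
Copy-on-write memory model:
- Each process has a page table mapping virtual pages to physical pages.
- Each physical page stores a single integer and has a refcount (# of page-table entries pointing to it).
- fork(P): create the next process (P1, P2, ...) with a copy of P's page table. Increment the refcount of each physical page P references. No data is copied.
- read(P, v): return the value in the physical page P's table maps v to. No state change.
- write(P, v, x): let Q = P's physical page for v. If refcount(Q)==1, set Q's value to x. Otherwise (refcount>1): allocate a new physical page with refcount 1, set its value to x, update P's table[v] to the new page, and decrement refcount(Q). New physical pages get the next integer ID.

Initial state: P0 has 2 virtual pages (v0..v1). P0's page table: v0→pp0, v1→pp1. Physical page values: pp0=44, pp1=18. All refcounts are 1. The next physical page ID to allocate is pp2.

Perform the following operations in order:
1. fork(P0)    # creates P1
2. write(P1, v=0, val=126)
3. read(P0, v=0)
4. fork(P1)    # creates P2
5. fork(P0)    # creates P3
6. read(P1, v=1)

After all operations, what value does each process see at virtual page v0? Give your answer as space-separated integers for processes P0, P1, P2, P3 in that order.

Answer: 44 126 126 44

Derivation:
Op 1: fork(P0) -> P1. 2 ppages; refcounts: pp0:2 pp1:2
Op 2: write(P1, v0, 126). refcount(pp0)=2>1 -> COPY to pp2. 3 ppages; refcounts: pp0:1 pp1:2 pp2:1
Op 3: read(P0, v0) -> 44. No state change.
Op 4: fork(P1) -> P2. 3 ppages; refcounts: pp0:1 pp1:3 pp2:2
Op 5: fork(P0) -> P3. 3 ppages; refcounts: pp0:2 pp1:4 pp2:2
Op 6: read(P1, v1) -> 18. No state change.
P0: v0 -> pp0 = 44
P1: v0 -> pp2 = 126
P2: v0 -> pp2 = 126
P3: v0 -> pp0 = 44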